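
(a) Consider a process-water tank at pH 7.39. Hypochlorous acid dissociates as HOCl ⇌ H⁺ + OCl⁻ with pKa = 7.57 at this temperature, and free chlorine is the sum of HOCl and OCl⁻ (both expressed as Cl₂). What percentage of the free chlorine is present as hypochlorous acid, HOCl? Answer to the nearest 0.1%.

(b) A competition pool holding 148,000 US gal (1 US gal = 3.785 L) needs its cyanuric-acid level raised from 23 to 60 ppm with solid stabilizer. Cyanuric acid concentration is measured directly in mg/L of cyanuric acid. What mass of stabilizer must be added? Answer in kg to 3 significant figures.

(a) 60.2%; (b) 20.7 kg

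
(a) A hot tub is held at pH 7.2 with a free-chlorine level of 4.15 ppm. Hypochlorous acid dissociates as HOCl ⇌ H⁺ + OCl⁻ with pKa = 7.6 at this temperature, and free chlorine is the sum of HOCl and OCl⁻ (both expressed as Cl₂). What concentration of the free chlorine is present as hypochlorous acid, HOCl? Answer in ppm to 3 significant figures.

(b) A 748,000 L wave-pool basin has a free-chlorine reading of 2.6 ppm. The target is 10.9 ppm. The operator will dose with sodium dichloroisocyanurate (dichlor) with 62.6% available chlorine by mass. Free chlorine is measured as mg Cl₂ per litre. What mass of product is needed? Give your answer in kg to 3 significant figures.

(a) [OCl⁻]/[HOCl] = 10^(pH − pKa) = 10^(7.2 − 7.6) = 10^-0.40 = 0.3981.
(a) Fraction as HOCl = 1 / (1 + 0.3981) = 0.7153.
(a) HOCl = 0.7153 × 4.15 ppm = 2.968 ppm.

(b) Chlorine deficit: 10.9 − 2.6 = 8.3 ppm = 8.3 mg/L as Cl₂.
(b) Cl₂ equivalent needed: 8.3 mg/L × 748,000 L = 6,208,000 mg = 6208 g.
(b) Product at 62.6% available chlorine: 6208 / 0.626 = 9918 g.

(a) 2.97 ppm; (b) 9.92 kg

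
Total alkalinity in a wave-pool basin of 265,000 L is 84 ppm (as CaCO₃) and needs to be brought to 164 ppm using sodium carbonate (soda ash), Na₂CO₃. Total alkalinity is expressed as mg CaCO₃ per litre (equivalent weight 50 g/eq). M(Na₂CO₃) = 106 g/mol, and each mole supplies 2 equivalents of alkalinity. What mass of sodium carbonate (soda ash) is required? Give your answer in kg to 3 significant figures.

22.5 kg

Alkalinity to add: (164 − 84) = 80 mg/L as CaCO₃ × 265,000 L = 21,200 g as CaCO₃.
Equivalents: 21,200 g ÷ 50 g/eq = 424 eq.
Each mole of Na₂CO₃ supplies 2 eq, so 424 / 2 = 212 mol.
Mass: 212 mol × 106 g/mol = 22,470 g.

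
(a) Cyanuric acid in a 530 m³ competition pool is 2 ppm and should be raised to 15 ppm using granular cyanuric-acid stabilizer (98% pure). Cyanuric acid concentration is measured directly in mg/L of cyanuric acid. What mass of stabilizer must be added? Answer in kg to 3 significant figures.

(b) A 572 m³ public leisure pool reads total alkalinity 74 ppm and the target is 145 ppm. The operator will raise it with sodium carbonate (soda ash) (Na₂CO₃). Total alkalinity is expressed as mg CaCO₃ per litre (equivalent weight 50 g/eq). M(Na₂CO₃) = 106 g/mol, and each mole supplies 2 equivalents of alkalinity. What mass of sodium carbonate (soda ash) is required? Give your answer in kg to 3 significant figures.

(a) 7.03 kg; (b) 43.0 kg

(a) Volume: 530 m³ = 530,000 L.
(a) CYA to add: (15 − 2) = 13 mg/L × 530,000 L = 6890 g cyanuric acid.
(a) At 98% purity: 6890 / 0.98 = 7031 g product.

(b) Volume: 572 m³ = 572,000 L.
(b) Alkalinity to add: (145 − 74) = 71 mg/L as CaCO₃ × 572,000 L = 40,610 g as CaCO₃.
(b) Equivalents: 40,610 g ÷ 50 g/eq = 812.2 eq.
(b) Each mole of Na₂CO₃ supplies 2 eq, so 812.2 / 2 = 406.1 mol.
(b) Mass: 406.1 mol × 106 g/mol = 43,050 g.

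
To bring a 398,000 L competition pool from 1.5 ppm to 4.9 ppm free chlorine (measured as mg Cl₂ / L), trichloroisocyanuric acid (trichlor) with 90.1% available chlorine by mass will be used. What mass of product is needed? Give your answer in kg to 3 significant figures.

1.50 kg

Chlorine deficit: 4.9 − 1.5 = 3.4 ppm = 3.4 mg/L as Cl₂.
Cl₂ equivalent needed: 3.4 mg/L × 398,000 L = 1,353,000 mg = 1353 g.
Product at 90.1% available chlorine: 1353 / 0.901 = 1502 g.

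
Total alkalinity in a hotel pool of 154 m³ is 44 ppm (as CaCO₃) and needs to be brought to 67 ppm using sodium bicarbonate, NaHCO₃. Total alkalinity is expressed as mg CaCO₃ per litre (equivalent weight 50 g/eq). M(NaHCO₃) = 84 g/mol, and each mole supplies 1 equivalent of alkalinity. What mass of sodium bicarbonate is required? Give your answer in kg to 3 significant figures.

Volume: 154 m³ = 154,000 L.
Alkalinity to add: (67 − 44) = 23 mg/L as CaCO₃ × 154,000 L = 3542 g as CaCO₃.
Equivalents: 3542 g ÷ 50 g/eq = 70.84 eq.
NaHCO₃ supplies 1 eq per mole → 70.84 mol.
Mass: 70.84 mol × 84 g/mol = 5951 g.

5.95 kg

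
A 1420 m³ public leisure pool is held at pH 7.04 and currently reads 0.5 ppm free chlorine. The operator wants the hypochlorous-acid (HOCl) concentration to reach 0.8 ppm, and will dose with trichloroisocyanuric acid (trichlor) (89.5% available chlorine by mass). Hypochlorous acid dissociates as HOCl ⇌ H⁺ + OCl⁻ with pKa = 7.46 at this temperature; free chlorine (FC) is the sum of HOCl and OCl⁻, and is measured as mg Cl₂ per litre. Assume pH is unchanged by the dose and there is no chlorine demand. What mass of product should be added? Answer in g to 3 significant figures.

Volume: 1420 m³ = 1,420,000 L.
[OCl⁻]/[HOCl] = 10^(pH − pKa) = 10^(7.04 − 7.46) = 0.3802; fraction as HOCl = 1/(1 + 0.3802) = 0.7245.
Free chlorine required for 0.8 ppm HOCl: 0.8 / 0.7245 = 1.104 ppm.
FC to add: 1.104 − 0.5 = 0.6042 mg/L as Cl₂.
Cl₂ equivalent: 0.6042 mg/L × 1,420,000 L = 857.9 g.
Product at 89.5% available Cl: 857.9 / 0.895 = 958.5 g.

959 g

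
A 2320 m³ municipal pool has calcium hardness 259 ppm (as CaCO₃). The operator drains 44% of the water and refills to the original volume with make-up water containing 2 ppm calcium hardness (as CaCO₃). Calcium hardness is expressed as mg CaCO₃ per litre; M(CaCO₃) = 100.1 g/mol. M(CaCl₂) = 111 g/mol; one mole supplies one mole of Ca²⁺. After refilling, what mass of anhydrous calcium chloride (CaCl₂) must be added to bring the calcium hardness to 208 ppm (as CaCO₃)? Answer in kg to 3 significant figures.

160 kg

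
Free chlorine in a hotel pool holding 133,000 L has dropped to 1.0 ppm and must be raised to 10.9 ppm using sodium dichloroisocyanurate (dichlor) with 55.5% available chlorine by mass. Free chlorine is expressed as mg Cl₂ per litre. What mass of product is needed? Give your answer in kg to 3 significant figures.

2.37 kg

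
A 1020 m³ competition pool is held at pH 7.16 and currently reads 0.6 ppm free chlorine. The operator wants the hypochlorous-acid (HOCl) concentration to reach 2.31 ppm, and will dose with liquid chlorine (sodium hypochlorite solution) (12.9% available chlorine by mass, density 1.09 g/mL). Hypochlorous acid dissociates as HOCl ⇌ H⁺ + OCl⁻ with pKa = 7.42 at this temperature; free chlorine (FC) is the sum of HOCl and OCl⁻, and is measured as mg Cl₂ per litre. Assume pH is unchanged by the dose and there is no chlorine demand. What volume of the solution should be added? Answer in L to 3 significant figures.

Volume: 1020 m³ = 1,020,000 L.
[OCl⁻]/[HOCl] = 10^(pH − pKa) = 10^(7.16 − 7.42) = 0.5495; fraction as HOCl = 1/(1 + 0.5495) = 0.6454.
Free chlorine required for 2.31 ppm HOCl: 2.31 / 0.6454 = 3.579 ppm.
FC to add: 3.579 − 0.6 = 2.979 mg/L as Cl₂.
Cl₂ equivalent: 2.979 mg/L × 1,020,000 L = 3039 g.
Product at 12.9% available Cl: 3039 / 0.129 = 23,560 g.
Volume: 23,560 g ÷ 1.09 g/mL = 21,610 mL.

21.6 L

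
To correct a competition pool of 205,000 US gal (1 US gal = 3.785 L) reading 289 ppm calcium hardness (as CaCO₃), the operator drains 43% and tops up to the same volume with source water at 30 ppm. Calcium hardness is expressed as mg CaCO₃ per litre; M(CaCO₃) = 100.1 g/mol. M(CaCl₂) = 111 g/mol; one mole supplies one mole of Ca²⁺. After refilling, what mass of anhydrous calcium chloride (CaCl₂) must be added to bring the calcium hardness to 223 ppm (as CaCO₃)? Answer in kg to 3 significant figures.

Volume: 205,000 US gal × 3.785 L/gal = 775,925 L.
After draining 43% and refilling: 289 × 0.57 + 30 × 0.43 = 177.63 ppm.
Deficit to target: 223 − 177.63 = 45.37 mg/L.
As CaCO₃: 45.37 mg/L × 775,925 L = 35,200 g; ÷ 100.1 = 351.7 mol Ca²⁺.
Mass: 351.7 × 111 = 39,040 g.

39.0 kg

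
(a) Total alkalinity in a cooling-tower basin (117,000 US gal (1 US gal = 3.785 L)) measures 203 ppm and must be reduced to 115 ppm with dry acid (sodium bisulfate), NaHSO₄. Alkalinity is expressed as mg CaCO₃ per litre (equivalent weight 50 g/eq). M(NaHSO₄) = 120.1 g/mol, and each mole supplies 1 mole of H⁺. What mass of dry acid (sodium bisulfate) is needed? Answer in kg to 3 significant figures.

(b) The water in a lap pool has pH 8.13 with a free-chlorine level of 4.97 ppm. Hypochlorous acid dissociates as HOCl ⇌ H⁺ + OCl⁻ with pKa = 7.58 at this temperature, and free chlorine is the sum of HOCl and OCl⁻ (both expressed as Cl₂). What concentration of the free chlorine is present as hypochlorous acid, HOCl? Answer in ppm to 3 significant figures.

(a) 93.6 kg; (b) 1.09 ppm

(a) Volume: 117,000 US gal × 3.785 L/gal = 442,845 L.
(a) Alkalinity to neutralize: (203 − 115) = 88 mg/L as CaCO₃ × 442,845 L = 38,970 g as CaCO₃.
(a) Equivalents of H⁺ required: 38,970 ÷ 50 g/eq = 779.4 eq = 779.4 mol NaHSO₄.
(a) Mass of NaHSO₄: 779.4 × 120.1 = 93,610 g.

(b) [OCl⁻]/[HOCl] = 10^(pH − pKa) = 10^(8.13 − 7.58) = 10^0.55 = 3.548.
(b) Fraction as HOCl = 1 / (1 + 3.548) = 0.2199.
(b) HOCl = 0.2199 × 4.97 ppm = 1.093 ppm.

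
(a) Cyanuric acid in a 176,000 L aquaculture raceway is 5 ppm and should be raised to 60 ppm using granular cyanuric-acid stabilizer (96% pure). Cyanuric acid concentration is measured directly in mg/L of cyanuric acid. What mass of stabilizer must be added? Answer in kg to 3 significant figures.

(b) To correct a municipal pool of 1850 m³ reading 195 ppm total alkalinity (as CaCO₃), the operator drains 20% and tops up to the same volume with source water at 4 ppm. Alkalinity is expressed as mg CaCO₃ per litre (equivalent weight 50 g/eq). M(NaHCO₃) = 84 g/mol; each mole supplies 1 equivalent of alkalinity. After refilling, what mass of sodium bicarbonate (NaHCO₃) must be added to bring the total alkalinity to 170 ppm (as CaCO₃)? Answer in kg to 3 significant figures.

(a) 10.1 kg; (b) 41.0 kg

(a) CYA to add: (60 − 5) = 55 mg/L × 176,000 L = 9680 g cyanuric acid.
(a) At 96% purity: 9680 / 0.96 = 10,080 g product.

(b) Volume: 1850 m³ = 1,850,000 L.
(b) After draining 20% and refilling: 195 × 0.80 + 4 × 0.20 = 156.8 ppm.
(b) Deficit to target: 170 − 156.8 = 13.2 mg/L.
(b) As CaCO₃: 13.2 mg/L × 1,850,000 L = 24,420 g; ÷ 50 g/eq ÷ 1 = 488.4 mol NaHCO₃.
(b) Mass: 488.4 × 84 = 41,030 g.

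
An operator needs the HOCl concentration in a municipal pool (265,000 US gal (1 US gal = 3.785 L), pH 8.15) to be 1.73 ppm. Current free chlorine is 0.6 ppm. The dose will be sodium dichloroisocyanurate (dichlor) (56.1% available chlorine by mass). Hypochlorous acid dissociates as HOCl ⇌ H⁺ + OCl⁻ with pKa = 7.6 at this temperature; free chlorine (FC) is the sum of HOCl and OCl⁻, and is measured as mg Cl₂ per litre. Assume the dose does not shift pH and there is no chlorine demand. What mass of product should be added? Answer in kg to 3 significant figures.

13.0 kg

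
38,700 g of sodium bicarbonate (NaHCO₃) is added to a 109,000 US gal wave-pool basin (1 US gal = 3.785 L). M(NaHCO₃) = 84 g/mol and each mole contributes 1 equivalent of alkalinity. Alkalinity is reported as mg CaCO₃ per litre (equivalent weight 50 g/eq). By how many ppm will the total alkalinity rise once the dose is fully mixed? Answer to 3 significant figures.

Volume: 109,000 US gal × 3.785 L/gal = 412,565 L.
Moles of NaHCO₃: 38,700 g ÷ 84 g/mol = 460.7 mol → 460.7 eq of alkalinity.
As CaCO₃: 460.7 eq × 50 g/eq = 23,040 g.
Rise: 23,040 g / 412,565 L × 1000 = 55.84 mg/L.

55.8 ppm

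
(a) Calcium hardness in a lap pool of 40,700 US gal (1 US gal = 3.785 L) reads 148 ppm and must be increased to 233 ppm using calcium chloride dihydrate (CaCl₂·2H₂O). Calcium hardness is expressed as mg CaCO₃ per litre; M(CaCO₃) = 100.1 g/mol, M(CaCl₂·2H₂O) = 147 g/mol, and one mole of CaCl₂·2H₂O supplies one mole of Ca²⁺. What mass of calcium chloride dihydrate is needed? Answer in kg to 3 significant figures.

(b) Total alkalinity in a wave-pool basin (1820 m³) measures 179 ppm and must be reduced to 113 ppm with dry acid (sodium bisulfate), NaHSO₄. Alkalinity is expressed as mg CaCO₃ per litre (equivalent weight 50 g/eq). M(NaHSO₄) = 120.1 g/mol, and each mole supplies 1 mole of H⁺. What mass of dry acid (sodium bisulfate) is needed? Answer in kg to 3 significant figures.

(a) Volume: 40,700 US gal × 3.785 L/gal = 154,050 L.
(a) Hardness to add: (233 − 148) = 85 mg/L as CaCO₃ × 154,050 L = 13,090 g as CaCO₃.
(a) Moles of Ca²⁺ (1 mol Ca²⁺ ≡ 1 mol CaCO₃): 13,090 / 100.1 g/mol = 130.8 mol.
(a) Mass of CaCl₂·2H₂O: 130.8 × 147 = 19,230 g.

(b) Volume: 1820 m³ = 1,820,000 L.
(b) Alkalinity to neutralize: (179 − 113) = 66 mg/L as CaCO₃ × 1,820,000 L = 120,100 g as CaCO₃.
(b) Equivalents of H⁺ required: 120,100 ÷ 50 g/eq = 2402 eq = 2402 mol NaHSO₄.
(b) Mass of NaHSO₄: 2402 × 120.1 = 288,500 g.

(a) 19.2 kg; (b) 289 kg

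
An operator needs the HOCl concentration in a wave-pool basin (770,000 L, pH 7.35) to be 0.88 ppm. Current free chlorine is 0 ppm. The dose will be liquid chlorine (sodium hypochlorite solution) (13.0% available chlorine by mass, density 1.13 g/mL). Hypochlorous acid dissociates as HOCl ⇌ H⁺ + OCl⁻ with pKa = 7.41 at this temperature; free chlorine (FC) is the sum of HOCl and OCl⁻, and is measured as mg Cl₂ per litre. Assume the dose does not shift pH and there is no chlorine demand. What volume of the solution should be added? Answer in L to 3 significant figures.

8.63 L

[OCl⁻]/[HOCl] = 10^(pH − pKa) = 10^(7.35 − 7.41) = 0.871; fraction as HOCl = 1/(1 + 0.871) = 0.5345.
Free chlorine required for 0.88 ppm HOCl: 0.88 / 0.5345 = 1.646 ppm.
FC to add: 1.646 − 0 = 1.646 mg/L as Cl₂.
Cl₂ equivalent: 1.646 mg/L × 770,000 L = 1268 g.
Product at 13.0% available Cl: 1268 / 0.13 = 9752 g.
Volume: 9752 g ÷ 1.13 g/mL = 8630 mL.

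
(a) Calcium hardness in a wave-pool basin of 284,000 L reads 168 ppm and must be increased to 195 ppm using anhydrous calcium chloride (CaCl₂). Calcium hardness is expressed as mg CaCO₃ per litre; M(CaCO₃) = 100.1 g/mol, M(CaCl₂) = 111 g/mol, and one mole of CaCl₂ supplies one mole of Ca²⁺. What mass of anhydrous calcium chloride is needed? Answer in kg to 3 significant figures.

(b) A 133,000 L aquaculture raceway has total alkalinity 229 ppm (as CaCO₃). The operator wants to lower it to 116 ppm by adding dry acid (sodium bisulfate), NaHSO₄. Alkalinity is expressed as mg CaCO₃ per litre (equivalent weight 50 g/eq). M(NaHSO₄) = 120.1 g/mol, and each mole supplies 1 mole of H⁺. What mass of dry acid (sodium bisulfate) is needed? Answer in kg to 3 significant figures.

(a) Hardness to add: (195 − 168) = 27 mg/L as CaCO₃ × 284,000 L = 7668 g as CaCO₃.
(a) Moles of Ca²⁺ (1 mol Ca²⁺ ≡ 1 mol CaCO₃): 7668 / 100.1 g/mol = 76.6 mol.
(a) Mass of CaCl₂: 76.6 × 111 = 8503 g.

(b) Alkalinity to neutralize: (229 − 116) = 113 mg/L as CaCO₃ × 133,000 L = 15,030 g as CaCO₃.
(b) Equivalents of H⁺ required: 15,030 ÷ 50 g/eq = 300.6 eq = 300.6 mol NaHSO₄.
(b) Mass of NaHSO₄: 300.6 × 120.1 = 36,100 g.

(a) 8.50 kg; (b) 36.1 kg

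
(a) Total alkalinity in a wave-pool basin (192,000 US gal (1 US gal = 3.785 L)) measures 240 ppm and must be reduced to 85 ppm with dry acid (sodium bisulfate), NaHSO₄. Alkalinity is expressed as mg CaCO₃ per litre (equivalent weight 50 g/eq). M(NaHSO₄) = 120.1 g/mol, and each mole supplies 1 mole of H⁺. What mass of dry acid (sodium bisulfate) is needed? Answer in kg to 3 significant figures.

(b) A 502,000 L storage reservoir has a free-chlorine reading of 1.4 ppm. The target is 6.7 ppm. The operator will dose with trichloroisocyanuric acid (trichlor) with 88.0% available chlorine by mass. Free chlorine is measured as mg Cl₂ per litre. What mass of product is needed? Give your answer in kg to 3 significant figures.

(a) 271 kg; (b) 3.02 kg

(a) Volume: 192,000 US gal × 3.785 L/gal = 726,720 L.
(a) Alkalinity to neutralize: (240 − 85) = 155 mg/L as CaCO₃ × 726,720 L = 112,600 g as CaCO₃.
(a) Equivalents of H⁺ required: 112,600 ÷ 50 g/eq = 2253 eq = 2253 mol NaHSO₄.
(a) Mass of NaHSO₄: 2253 × 120.1 = 270,600 g.

(b) Chlorine deficit: 6.7 − 1.4 = 5.3 ppm = 5.3 mg/L as Cl₂.
(b) Cl₂ equivalent needed: 5.3 mg/L × 502,000 L = 2,661,000 mg = 2661 g.
(b) Product at 88.0% available chlorine: 2661 / 0.88 = 3023 g.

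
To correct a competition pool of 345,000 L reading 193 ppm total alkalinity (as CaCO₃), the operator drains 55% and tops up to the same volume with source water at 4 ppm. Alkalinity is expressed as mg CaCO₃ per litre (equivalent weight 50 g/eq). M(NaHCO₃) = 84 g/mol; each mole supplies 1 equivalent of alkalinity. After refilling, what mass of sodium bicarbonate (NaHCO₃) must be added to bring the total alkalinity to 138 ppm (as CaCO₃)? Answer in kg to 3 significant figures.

28.4 kg

After draining 55% and refilling: 193 × 0.45 + 4 × 0.55 = 89.05 ppm.
Deficit to target: 138 − 89.05 = 48.95 mg/L.
As CaCO₃: 48.95 mg/L × 345,000 L = 16,890 g; ÷ 50 g/eq ÷ 1 = 337.8 mol NaHCO₃.
Mass: 337.8 × 84 = 28,370 g.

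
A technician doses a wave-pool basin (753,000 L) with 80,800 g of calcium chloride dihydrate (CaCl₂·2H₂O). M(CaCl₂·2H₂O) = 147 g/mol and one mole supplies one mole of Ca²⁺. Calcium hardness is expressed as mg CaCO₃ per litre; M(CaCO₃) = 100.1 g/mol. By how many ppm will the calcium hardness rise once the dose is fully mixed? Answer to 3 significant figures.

73.1 ppm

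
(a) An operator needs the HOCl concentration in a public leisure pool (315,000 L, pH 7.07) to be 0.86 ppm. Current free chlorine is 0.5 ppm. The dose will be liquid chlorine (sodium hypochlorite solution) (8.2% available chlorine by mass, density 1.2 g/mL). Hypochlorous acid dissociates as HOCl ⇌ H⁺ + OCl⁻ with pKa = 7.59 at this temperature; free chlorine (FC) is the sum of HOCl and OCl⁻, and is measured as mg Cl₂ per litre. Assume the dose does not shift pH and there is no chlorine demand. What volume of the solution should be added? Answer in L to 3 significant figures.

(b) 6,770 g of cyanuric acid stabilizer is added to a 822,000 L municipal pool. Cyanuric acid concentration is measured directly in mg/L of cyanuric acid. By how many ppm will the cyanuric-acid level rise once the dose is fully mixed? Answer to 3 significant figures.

(a) 1.98 L; (b) 8.24 ppm

(a) [OCl⁻]/[HOCl] = 10^(pH − pKa) = 10^(7.07 − 7.59) = 0.302; fraction as HOCl = 1/(1 + 0.302) = 0.7681.
(a) Free chlorine required for 0.86 ppm HOCl: 0.86 / 0.7681 = 1.12 ppm.
(a) FC to add: 1.12 − 0.5 = 0.6197 mg/L as Cl₂.
(a) Cl₂ equivalent: 0.6197 mg/L × 315,000 L = 195.2 g.
(a) Product at 8.2% available Cl: 195.2 / 0.082 = 2381 g.
(a) Volume: 2381 g ÷ 1.2 g/mL = 1984 mL.

(b) Rise: 6,770 g / 822,000 L × 1000 = 8.236 mg/L.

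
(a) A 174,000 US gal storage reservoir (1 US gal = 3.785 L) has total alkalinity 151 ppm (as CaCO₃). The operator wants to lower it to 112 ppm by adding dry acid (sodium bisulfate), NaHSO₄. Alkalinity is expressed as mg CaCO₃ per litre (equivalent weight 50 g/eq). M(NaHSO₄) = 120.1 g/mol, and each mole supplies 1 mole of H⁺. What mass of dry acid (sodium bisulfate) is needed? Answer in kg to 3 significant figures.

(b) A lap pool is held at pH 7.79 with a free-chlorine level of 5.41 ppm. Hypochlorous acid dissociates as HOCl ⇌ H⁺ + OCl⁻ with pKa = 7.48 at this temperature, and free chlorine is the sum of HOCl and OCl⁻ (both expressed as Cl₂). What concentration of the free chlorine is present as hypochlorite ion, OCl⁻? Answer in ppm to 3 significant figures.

(a) 61.7 kg; (b) 3.63 ppm

(a) Volume: 174,000 US gal × 3.785 L/gal = 658,590 L.
(a) Alkalinity to neutralize: (151 − 112) = 39 mg/L as CaCO₃ × 658,590 L = 25,690 g as CaCO₃.
(a) Equivalents of H⁺ required: 25,690 ÷ 50 g/eq = 513.7 eq = 513.7 mol NaHSO₄.
(a) Mass of NaHSO₄: 513.7 × 120.1 = 61,700 g.

(b) [OCl⁻]/[HOCl] = 10^(pH − pKa) = 10^(7.79 − 7.48) = 10^0.31 = 2.042.
(b) Fraction as HOCl = 1 / (1 + 2.042) = 0.3288.
(b) OCl⁻ = (1 − 0.3288) × 5.41 ppm = 3.631 ppm.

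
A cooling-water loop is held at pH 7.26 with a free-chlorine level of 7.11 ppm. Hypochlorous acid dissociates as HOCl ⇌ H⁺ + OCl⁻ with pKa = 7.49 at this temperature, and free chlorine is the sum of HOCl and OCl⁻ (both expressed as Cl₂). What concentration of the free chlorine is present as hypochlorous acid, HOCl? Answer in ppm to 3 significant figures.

4.47 ppm

[OCl⁻]/[HOCl] = 10^(pH − pKa) = 10^(7.26 − 7.49) = 10^-0.23 = 0.5888.
Fraction as HOCl = 1 / (1 + 0.5888) = 0.6294.
HOCl = 0.6294 × 7.11 ppm = 4.475 ppm.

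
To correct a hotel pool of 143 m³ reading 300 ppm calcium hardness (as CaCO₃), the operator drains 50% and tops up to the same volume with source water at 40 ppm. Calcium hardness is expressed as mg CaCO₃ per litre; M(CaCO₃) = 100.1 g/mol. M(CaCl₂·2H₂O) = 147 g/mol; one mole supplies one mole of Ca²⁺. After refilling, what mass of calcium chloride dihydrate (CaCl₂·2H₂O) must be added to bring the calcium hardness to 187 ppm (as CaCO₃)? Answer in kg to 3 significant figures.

Volume: 143 m³ = 143,000 L.
After draining 50% and refilling: 300 × 0.50 + 40 × 0.50 = 170 ppm.
Deficit to target: 187 − 170 = 17 mg/L.
As CaCO₃: 17 mg/L × 143,000 L = 2431 g; ÷ 100.1 = 24.29 mol Ca²⁺.
Mass: 24.29 × 147 = 3570 g.

3.57 kg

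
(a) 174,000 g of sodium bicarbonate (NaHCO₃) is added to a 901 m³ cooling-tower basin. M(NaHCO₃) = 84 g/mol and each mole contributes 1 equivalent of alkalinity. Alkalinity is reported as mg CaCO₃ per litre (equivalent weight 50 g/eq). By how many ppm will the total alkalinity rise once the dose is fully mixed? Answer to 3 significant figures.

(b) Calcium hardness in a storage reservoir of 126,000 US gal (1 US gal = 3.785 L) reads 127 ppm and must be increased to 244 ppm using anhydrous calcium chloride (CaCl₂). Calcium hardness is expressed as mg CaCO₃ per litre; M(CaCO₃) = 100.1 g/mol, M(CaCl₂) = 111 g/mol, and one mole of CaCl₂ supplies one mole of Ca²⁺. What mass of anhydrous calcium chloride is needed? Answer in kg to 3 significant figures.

(a) 115 ppm; (b) 61.9 kg

(a) Volume: 901 m³ = 901,000 L.
(a) Moles of NaHCO₃: 174,000 g ÷ 84 g/mol = 2071 mol → 2071 eq of alkalinity.
(a) As CaCO₃: 2071 eq × 50 g/eq = 103,600 g.
(a) Rise: 103,600 g / 901,000 L × 1000 = 115 mg/L.

(b) Volume: 126,000 US gal × 3.785 L/gal = 476,910 L.
(b) Hardness to add: (244 − 127) = 117 mg/L as CaCO₃ × 476,910 L = 55,800 g as CaCO₃.
(b) Moles of Ca²⁺ (1 mol Ca²⁺ ≡ 1 mol CaCO₃): 55,800 / 100.1 g/mol = 557.4 mol.
(b) Mass of CaCl₂: 557.4 × 111 = 61,870 g.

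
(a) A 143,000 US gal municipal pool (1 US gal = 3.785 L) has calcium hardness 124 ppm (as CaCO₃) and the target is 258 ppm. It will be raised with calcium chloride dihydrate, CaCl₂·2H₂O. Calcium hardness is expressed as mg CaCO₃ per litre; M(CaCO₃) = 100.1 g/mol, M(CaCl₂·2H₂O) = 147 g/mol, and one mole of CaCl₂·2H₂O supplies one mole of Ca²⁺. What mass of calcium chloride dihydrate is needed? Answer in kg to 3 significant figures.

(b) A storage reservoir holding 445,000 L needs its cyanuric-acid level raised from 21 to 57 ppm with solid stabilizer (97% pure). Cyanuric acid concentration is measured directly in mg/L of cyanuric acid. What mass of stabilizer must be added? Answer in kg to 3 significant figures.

(a) Volume: 143,000 US gal × 3.785 L/gal = 541,255 L.
(a) Hardness to add: (258 − 124) = 134 mg/L as CaCO₃ × 541,255 L = 72,530 g as CaCO₃.
(a) Moles of Ca²⁺ (1 mol Ca²⁺ ≡ 1 mol CaCO₃): 72,530 / 100.1 g/mol = 724.6 mol.
(a) Mass of CaCl₂·2H₂O: 724.6 × 147 = 106,500 g.

(b) CYA to add: (57 − 21) = 36 mg/L × 445,000 L = 16,020 g cyanuric acid.
(b) At 97% purity: 16,020 / 0.97 = 16,520 g product.

(a) 107 kg; (b) 16.5 kg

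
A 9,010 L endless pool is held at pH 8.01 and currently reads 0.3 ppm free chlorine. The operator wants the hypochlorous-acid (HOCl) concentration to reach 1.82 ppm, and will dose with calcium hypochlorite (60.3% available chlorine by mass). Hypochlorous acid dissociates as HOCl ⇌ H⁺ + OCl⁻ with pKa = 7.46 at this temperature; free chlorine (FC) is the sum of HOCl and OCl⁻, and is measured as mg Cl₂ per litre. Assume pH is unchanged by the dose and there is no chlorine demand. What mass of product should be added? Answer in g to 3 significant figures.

119 g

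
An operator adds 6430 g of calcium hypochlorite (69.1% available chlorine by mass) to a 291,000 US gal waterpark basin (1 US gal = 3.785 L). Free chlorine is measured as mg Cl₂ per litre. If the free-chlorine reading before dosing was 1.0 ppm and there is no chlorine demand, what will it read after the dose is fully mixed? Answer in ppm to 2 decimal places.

5.03 ppm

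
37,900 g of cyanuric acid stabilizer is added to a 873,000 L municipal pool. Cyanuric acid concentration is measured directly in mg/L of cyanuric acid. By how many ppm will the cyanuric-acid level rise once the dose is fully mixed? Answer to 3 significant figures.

Rise: 37,900 g / 873,000 L × 1000 = 43.41 mg/L.

43.4 ppm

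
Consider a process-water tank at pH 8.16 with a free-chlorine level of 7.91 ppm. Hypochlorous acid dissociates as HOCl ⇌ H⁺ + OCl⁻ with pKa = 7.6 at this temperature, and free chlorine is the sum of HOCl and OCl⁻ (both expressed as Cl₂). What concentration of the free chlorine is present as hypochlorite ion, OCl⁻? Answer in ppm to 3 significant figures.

[OCl⁻]/[HOCl] = 10^(pH − pKa) = 10^(8.16 − 7.6) = 10^0.56 = 3.631.
Fraction as HOCl = 1 / (1 + 3.631) = 0.2159.
OCl⁻ = (1 − 0.2159) × 7.91 ppm = 6.202 ppm.

6.20 ppm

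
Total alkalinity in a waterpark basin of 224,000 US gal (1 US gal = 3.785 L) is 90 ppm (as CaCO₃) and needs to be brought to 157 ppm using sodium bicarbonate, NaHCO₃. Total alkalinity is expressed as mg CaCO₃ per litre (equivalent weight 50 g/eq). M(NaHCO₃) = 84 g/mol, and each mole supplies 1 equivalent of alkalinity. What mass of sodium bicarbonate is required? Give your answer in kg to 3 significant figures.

Volume: 224,000 US gal × 3.785 L/gal = 847,840 L.
Alkalinity to add: (157 − 90) = 67 mg/L as CaCO₃ × 847,840 L = 56,810 g as CaCO₃.
Equivalents: 56,810 g ÷ 50 g/eq = 1136 eq.
NaHCO₃ supplies 1 eq per mole → 1136 mol.
Mass: 1136 mol × 84 g/mol = 95,430 g.

95.4 kg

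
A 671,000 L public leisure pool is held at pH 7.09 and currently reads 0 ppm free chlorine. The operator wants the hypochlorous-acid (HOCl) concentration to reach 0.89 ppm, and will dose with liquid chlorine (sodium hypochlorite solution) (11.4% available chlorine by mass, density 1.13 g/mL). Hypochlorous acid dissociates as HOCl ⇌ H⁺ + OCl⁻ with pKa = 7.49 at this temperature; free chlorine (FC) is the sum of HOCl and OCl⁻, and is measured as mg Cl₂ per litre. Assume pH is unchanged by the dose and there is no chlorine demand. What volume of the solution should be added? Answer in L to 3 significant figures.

6.48 L

[OCl⁻]/[HOCl] = 10^(pH − pKa) = 10^(7.09 − 7.49) = 0.3981; fraction as HOCl = 1/(1 + 0.3981) = 0.7153.
Free chlorine required for 0.89 ppm HOCl: 0.89 / 0.7153 = 1.244 ppm.
FC to add: 1.244 − 0 = 1.244 mg/L as Cl₂.
Cl₂ equivalent: 1.244 mg/L × 671,000 L = 834.9 g.
Product at 11.4% available Cl: 834.9 / 0.114 = 7324 g.
Volume: 7324 g ÷ 1.13 g/mL = 6481 mL.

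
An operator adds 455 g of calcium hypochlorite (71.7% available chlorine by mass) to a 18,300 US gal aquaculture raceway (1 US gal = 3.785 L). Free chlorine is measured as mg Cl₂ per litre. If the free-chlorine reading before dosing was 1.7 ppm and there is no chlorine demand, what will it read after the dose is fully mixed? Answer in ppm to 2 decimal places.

6.41 ppm

Volume: 18,300 US gal × 3.785 L/gal = 69,266 L.
Available chlorine delivered: 455 g × 0.717 = 326.2 g as Cl₂.
Concentration rise: 326.2 g / 69,266 L = 4.71 mg/L = 4.71 ppm.
Final FC: 1.7 + 4.71 = 6.41 ppm.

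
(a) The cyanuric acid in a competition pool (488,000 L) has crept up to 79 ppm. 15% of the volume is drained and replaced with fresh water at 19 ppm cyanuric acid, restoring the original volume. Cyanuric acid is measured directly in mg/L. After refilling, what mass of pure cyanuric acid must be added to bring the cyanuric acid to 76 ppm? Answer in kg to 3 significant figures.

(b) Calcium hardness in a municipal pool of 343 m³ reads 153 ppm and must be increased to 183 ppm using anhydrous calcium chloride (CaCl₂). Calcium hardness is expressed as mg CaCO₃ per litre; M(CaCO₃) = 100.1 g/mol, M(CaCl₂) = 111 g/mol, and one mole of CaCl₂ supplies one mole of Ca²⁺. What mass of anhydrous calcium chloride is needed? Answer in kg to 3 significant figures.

(a) After draining 15% and refilling: 79 × 0.85 + 19 × 0.15 = 70 ppm.
(a) Deficit to target: 76 − 70 = 6 mg/L.
(a) Mass: 6 mg/L × 488,000 L = 2928 g cyanuric acid.

(b) Volume: 343 m³ = 343,000 L.
(b) Hardness to add: (183 − 153) = 30 mg/L as CaCO₃ × 343,000 L = 10,290 g as CaCO₃.
(b) Moles of Ca²⁺ (1 mol Ca²⁺ ≡ 1 mol CaCO₃): 10,290 / 100.1 g/mol = 102.8 mol.
(b) Mass of CaCl₂: 102.8 × 111 = 11,410 g.

(a) 2.93 kg; (b) 11.4 kg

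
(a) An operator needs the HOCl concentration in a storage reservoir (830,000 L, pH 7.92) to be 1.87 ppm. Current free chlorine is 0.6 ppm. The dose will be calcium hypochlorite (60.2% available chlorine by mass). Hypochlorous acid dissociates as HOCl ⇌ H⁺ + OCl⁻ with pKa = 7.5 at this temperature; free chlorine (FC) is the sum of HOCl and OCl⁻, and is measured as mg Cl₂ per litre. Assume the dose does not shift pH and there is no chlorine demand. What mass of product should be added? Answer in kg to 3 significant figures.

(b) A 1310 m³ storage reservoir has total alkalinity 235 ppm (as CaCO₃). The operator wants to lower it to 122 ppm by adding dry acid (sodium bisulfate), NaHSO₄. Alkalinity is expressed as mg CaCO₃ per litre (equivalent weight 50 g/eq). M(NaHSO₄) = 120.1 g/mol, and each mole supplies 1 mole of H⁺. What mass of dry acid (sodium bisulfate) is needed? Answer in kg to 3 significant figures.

(a) 8.53 kg; (b) 356 kg

(a) [OCl⁻]/[HOCl] = 10^(pH − pKa) = 10^(7.92 − 7.5) = 2.63; fraction as HOCl = 1/(1 + 2.63) = 0.2755.
(a) Free chlorine required for 1.87 ppm HOCl: 1.87 / 0.2755 = 6.789 ppm.
(a) FC to add: 6.789 − 0.6 = 6.189 mg/L as Cl₂.
(a) Cl₂ equivalent: 6.189 mg/L × 830,000 L = 5137 g.
(a) Product at 60.2% available Cl: 5137 / 0.602 = 8532 g.

(b) Volume: 1310 m³ = 1,310,000 L.
(b) Alkalinity to neutralize: (235 − 122) = 113 mg/L as CaCO₃ × 1,310,000 L = 148,000 g as CaCO₃.
(b) Equivalents of H⁺ required: 148,000 ÷ 50 g/eq = 2961 eq = 2961 mol NaHSO₄.
(b) Mass of NaHSO₄: 2961 × 120.1 = 355,600 g.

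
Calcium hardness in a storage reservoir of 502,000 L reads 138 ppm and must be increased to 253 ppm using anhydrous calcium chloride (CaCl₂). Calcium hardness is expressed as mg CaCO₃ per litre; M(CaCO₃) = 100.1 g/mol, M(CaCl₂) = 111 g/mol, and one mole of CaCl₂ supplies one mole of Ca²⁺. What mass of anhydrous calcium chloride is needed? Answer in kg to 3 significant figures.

64.0 kg

Hardness to add: (253 − 138) = 115 mg/L as CaCO₃ × 502,000 L = 57,730 g as CaCO₃.
Moles of Ca²⁺ (1 mol Ca²⁺ ≡ 1 mol CaCO₃): 57,730 / 100.1 g/mol = 576.7 mol.
Mass of CaCl₂: 576.7 × 111 = 64,020 g.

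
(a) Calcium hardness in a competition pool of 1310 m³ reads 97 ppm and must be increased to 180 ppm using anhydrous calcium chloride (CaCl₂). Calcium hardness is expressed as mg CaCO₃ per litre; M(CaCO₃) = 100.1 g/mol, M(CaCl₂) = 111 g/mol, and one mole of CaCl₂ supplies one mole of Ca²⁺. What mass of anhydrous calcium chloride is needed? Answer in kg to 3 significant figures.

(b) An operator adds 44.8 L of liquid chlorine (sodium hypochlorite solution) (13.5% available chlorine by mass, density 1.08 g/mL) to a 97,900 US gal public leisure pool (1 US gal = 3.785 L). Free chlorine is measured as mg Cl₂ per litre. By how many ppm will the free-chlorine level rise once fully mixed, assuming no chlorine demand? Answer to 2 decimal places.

(a) 121 kg; (b) 17.63 ppm

(a) Volume: 1310 m³ = 1,310,000 L.
(a) Hardness to add: (180 − 97) = 83 mg/L as CaCO₃ × 1,310,000 L = 108,700 g as CaCO₃.
(a) Moles of Ca²⁺ (1 mol Ca²⁺ ≡ 1 mol CaCO₃): 108,700 / 100.1 g/mol = 1086 mol.
(a) Mass of CaCl₂: 1086 × 111 = 120,600 g.

(b) Volume: 97,900 US gal × 3.785 L/gal = 370,552 L.
(b) Mass of solution: 44.8 L × 1000 mL/L × 1.08 g/mL = 48,380 g.
(b) Available chlorine delivered: 48,380 g × 0.135 = 6532 g as Cl₂.
(b) Concentration rise: 6532 g / 370,552 L = 17.63 mg/L = 17.63 ppm.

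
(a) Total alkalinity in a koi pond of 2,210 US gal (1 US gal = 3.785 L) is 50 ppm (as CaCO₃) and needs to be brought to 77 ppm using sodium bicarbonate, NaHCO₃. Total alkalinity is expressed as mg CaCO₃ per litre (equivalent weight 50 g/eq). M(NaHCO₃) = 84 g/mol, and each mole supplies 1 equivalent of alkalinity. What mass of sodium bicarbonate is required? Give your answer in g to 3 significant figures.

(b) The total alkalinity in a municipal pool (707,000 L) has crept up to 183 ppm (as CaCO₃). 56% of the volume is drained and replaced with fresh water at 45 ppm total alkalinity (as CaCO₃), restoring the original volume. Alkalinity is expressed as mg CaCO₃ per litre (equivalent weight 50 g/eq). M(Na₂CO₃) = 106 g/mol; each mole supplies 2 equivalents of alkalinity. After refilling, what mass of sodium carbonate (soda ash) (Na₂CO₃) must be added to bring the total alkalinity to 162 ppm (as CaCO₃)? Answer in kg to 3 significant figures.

(a) Volume: 2,210 US gal × 3.785 L/gal = 8,365 L.
(a) Alkalinity to add: (77 − 50) = 27 mg/L as CaCO₃ × 8,365 L = 225.9 g as CaCO₃.
(a) Equivalents: 225.9 g ÷ 50 g/eq = 4.517 eq.
(a) NaHCO₃ supplies 1 eq per mole → 4.517 mol.
(a) Mass: 4.517 mol × 84 g/mol = 379.4 g.

(b) After draining 56% and refilling: 183 × 0.44 + 45 × 0.56 = 105.72 ppm.
(b) Deficit to target: 162 − 105.72 = 56.28 mg/L.
(b) As CaCO₃: 56.28 mg/L × 707,000 L = 39,790 g; ÷ 50 g/eq ÷ 2 = 397.9 mol Na₂CO₃.
(b) Mass: 397.9 × 106 = 42,180 g.

(a) 379 g; (b) 42.2 kg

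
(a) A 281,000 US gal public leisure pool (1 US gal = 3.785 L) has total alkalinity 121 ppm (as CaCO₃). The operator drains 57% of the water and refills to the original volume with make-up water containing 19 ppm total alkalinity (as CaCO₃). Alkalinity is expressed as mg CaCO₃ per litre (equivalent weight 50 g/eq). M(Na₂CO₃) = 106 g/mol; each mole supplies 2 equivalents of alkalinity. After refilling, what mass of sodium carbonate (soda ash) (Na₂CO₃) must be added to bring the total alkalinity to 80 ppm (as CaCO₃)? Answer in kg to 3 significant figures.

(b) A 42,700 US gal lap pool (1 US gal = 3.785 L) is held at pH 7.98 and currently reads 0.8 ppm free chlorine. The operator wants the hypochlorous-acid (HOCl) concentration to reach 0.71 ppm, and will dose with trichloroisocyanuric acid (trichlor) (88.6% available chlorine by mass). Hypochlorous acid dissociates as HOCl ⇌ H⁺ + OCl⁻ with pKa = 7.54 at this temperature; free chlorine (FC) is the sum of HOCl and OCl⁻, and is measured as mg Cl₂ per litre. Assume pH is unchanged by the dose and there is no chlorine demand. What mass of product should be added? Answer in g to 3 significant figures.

(a) 19.3 kg; (b) 340 g

(a) Volume: 281,000 US gal × 3.785 L/gal = 1,063,585 L.
(a) After draining 57% and refilling: 121 × 0.43 + 19 × 0.57 = 62.86 ppm.
(a) Deficit to target: 80 − 62.86 = 17.14 mg/L.
(a) As CaCO₃: 17.14 mg/L × 1,063,585 L = 18,230 g; ÷ 50 g/eq ÷ 2 = 182.3 mol Na₂CO₃.
(a) Mass: 182.3 × 106 = 19,320 g.

(b) Volume: 42,700 US gal × 3.785 L/gal = 161,620 L.
(b) [OCl⁻]/[HOCl] = 10^(pH − pKa) = 10^(7.98 − 7.54) = 2.754; fraction as HOCl = 1/(1 + 2.754) = 0.2664.
(b) Free chlorine required for 0.71 ppm HOCl: 0.71 / 0.2664 = 2.666 ppm.
(b) FC to add: 2.666 − 0.8 = 1.866 mg/L as Cl₂.
(b) Cl₂ equivalent: 1.866 mg/L × 161,620 L = 301.5 g.
(b) Product at 88.6% available Cl: 301.5 / 0.886 = 340.3 g.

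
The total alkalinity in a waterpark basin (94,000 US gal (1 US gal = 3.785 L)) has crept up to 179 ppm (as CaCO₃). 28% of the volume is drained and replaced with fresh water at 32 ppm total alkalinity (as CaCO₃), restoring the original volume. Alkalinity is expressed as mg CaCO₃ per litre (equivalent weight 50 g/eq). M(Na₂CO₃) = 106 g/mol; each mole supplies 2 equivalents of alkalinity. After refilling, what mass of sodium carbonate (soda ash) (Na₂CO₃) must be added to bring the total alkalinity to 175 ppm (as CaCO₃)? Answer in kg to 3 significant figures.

14.0 kg

Volume: 94,000 US gal × 3.785 L/gal = 355,790 L.
After draining 28% and refilling: 179 × 0.72 + 32 × 0.28 = 137.84 ppm.
Deficit to target: 175 − 137.84 = 37.16 mg/L.
As CaCO₃: 37.16 mg/L × 355,790 L = 13,220 g; ÷ 50 g/eq ÷ 2 = 132.2 mol Na₂CO₃.
Mass: 132.2 × 106 = 14,010 g.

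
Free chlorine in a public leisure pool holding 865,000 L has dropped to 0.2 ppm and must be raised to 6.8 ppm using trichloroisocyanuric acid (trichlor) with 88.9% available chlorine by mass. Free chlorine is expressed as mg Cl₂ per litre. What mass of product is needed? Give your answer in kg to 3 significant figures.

Chlorine deficit: 6.8 − 0.2 = 6.6 ppm = 6.6 mg/L as Cl₂.
Cl₂ equivalent needed: 6.6 mg/L × 865,000 L = 5,709,000 mg = 5709 g.
Product at 88.9% available chlorine: 5709 / 0.889 = 6422 g.

6.42 kg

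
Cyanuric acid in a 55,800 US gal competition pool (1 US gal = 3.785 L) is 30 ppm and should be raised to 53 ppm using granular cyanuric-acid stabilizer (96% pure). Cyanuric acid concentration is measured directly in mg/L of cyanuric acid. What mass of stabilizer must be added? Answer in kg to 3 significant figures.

5.06 kg

Volume: 55,800 US gal × 3.785 L/gal = 211,203 L.
CYA to add: (53 − 30) = 23 mg/L × 211,203 L = 4858 g cyanuric acid.
At 96% purity: 4858 / 0.96 = 5060 g product.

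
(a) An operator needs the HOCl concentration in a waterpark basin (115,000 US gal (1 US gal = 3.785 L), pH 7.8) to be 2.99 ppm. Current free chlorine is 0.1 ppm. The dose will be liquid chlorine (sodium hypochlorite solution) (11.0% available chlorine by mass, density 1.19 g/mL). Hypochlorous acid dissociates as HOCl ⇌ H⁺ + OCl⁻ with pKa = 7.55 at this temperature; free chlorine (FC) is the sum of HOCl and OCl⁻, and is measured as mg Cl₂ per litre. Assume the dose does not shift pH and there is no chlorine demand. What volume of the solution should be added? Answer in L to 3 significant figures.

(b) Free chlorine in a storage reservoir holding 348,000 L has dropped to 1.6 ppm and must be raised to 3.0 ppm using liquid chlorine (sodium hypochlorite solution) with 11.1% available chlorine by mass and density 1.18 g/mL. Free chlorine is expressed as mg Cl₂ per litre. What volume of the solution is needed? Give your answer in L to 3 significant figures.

(a) 27.3 L; (b) 3.72 L

(a) Volume: 115,000 US gal × 3.785 L/gal = 435,275 L.
(a) [OCl⁻]/[HOCl] = 10^(pH − pKa) = 10^(7.8 − 7.55) = 1.778; fraction as HOCl = 1/(1 + 1.778) = 0.3599.
(a) Free chlorine required for 2.99 ppm HOCl: 2.99 / 0.3599 = 8.307 ppm.
(a) FC to add: 8.307 − 0.1 = 8.207 mg/L as Cl₂.
(a) Cl₂ equivalent: 8.207 mg/L × 435,275 L = 3572 g.
(a) Product at 11.0% available Cl: 3572 / 0.11 = 32,480 g.
(a) Volume: 32,480 g ÷ 1.19 g/mL = 27,290 mL.

(b) Chlorine deficit: 3.0 − 1.6 = 1.4 ppm = 1.4 mg/L as Cl₂.
(b) Cl₂ equivalent needed: 1.4 mg/L × 348,000 L = 487,200 mg = 487.2 g.
(b) Product at 11.1% available chlorine: 487.2 / 0.111 = 4389 g.
(b) Volume at density 1.18 g/mL: 4389 g ÷ 1.18 g/mL = 3720 mL.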